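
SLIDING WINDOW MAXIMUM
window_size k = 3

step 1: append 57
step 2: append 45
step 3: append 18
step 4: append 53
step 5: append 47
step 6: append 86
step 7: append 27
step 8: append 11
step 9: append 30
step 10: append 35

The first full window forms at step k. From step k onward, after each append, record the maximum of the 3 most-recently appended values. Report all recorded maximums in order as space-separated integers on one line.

Answer: 57 53 53 86 86 86 30 35

Derivation:
step 1: append 57 -> window=[57] (not full yet)
step 2: append 45 -> window=[57, 45] (not full yet)
step 3: append 18 -> window=[57, 45, 18] -> max=57
step 4: append 53 -> window=[45, 18, 53] -> max=53
step 5: append 47 -> window=[18, 53, 47] -> max=53
step 6: append 86 -> window=[53, 47, 86] -> max=86
step 7: append 27 -> window=[47, 86, 27] -> max=86
step 8: append 11 -> window=[86, 27, 11] -> max=86
step 9: append 30 -> window=[27, 11, 30] -> max=30
step 10: append 35 -> window=[11, 30, 35] -> max=35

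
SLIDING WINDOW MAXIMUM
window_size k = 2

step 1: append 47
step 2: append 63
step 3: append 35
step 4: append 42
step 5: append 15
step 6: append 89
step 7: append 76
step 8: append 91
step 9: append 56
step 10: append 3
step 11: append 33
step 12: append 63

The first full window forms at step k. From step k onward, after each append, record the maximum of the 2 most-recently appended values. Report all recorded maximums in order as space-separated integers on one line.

Answer: 63 63 42 42 89 89 91 91 56 33 63

Derivation:
step 1: append 47 -> window=[47] (not full yet)
step 2: append 63 -> window=[47, 63] -> max=63
step 3: append 35 -> window=[63, 35] -> max=63
step 4: append 42 -> window=[35, 42] -> max=42
step 5: append 15 -> window=[42, 15] -> max=42
step 6: append 89 -> window=[15, 89] -> max=89
step 7: append 76 -> window=[89, 76] -> max=89
step 8: append 91 -> window=[76, 91] -> max=91
step 9: append 56 -> window=[91, 56] -> max=91
step 10: append 3 -> window=[56, 3] -> max=56
step 11: append 33 -> window=[3, 33] -> max=33
step 12: append 63 -> window=[33, 63] -> max=63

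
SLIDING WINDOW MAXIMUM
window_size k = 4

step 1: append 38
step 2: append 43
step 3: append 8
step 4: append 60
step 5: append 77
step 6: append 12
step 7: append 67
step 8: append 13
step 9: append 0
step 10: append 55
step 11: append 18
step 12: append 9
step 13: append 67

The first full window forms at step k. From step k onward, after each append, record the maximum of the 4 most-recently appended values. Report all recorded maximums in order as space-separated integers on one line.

step 1: append 38 -> window=[38] (not full yet)
step 2: append 43 -> window=[38, 43] (not full yet)
step 3: append 8 -> window=[38, 43, 8] (not full yet)
step 4: append 60 -> window=[38, 43, 8, 60] -> max=60
step 5: append 77 -> window=[43, 8, 60, 77] -> max=77
step 6: append 12 -> window=[8, 60, 77, 12] -> max=77
step 7: append 67 -> window=[60, 77, 12, 67] -> max=77
step 8: append 13 -> window=[77, 12, 67, 13] -> max=77
step 9: append 0 -> window=[12, 67, 13, 0] -> max=67
step 10: append 55 -> window=[67, 13, 0, 55] -> max=67
step 11: append 18 -> window=[13, 0, 55, 18] -> max=55
step 12: append 9 -> window=[0, 55, 18, 9] -> max=55
step 13: append 67 -> window=[55, 18, 9, 67] -> max=67

Answer: 60 77 77 77 77 67 67 55 55 67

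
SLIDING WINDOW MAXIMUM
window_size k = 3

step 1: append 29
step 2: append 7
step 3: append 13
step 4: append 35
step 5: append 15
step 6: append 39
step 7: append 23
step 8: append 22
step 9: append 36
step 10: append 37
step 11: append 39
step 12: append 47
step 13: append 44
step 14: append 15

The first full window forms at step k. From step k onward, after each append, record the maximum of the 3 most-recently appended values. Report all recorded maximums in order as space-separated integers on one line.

step 1: append 29 -> window=[29] (not full yet)
step 2: append 7 -> window=[29, 7] (not full yet)
step 3: append 13 -> window=[29, 7, 13] -> max=29
step 4: append 35 -> window=[7, 13, 35] -> max=35
step 5: append 15 -> window=[13, 35, 15] -> max=35
step 6: append 39 -> window=[35, 15, 39] -> max=39
step 7: append 23 -> window=[15, 39, 23] -> max=39
step 8: append 22 -> window=[39, 23, 22] -> max=39
step 9: append 36 -> window=[23, 22, 36] -> max=36
step 10: append 37 -> window=[22, 36, 37] -> max=37
step 11: append 39 -> window=[36, 37, 39] -> max=39
step 12: append 47 -> window=[37, 39, 47] -> max=47
step 13: append 44 -> window=[39, 47, 44] -> max=47
step 14: append 15 -> window=[47, 44, 15] -> max=47

Answer: 29 35 35 39 39 39 36 37 39 47 47 47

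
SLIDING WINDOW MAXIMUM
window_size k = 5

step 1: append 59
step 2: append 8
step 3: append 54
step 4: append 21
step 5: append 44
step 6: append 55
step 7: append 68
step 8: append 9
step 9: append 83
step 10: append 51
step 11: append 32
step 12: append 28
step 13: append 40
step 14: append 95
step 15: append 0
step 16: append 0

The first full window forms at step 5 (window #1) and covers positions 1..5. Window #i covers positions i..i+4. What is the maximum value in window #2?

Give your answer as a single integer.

step 1: append 59 -> window=[59] (not full yet)
step 2: append 8 -> window=[59, 8] (not full yet)
step 3: append 54 -> window=[59, 8, 54] (not full yet)
step 4: append 21 -> window=[59, 8, 54, 21] (not full yet)
step 5: append 44 -> window=[59, 8, 54, 21, 44] -> max=59
step 6: append 55 -> window=[8, 54, 21, 44, 55] -> max=55
Window #2 max = 55

Answer: 55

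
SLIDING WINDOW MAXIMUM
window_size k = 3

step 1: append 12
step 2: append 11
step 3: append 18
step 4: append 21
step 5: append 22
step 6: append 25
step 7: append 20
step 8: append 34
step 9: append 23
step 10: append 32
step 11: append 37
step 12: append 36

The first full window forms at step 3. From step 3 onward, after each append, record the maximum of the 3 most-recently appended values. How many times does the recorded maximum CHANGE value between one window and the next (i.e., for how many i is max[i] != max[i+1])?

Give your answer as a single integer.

step 1: append 12 -> window=[12] (not full yet)
step 2: append 11 -> window=[12, 11] (not full yet)
step 3: append 18 -> window=[12, 11, 18] -> max=18
step 4: append 21 -> window=[11, 18, 21] -> max=21
step 5: append 22 -> window=[18, 21, 22] -> max=22
step 6: append 25 -> window=[21, 22, 25] -> max=25
step 7: append 20 -> window=[22, 25, 20] -> max=25
step 8: append 34 -> window=[25, 20, 34] -> max=34
step 9: append 23 -> window=[20, 34, 23] -> max=34
step 10: append 32 -> window=[34, 23, 32] -> max=34
step 11: append 37 -> window=[23, 32, 37] -> max=37
step 12: append 36 -> window=[32, 37, 36] -> max=37
Recorded maximums: 18 21 22 25 25 34 34 34 37 37
Changes between consecutive maximums: 5

Answer: 5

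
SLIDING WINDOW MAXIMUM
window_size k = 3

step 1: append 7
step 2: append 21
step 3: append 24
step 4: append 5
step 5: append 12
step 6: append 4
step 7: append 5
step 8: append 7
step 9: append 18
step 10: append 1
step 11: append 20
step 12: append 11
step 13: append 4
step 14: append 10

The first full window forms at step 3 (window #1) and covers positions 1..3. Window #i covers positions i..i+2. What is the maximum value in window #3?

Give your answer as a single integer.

step 1: append 7 -> window=[7] (not full yet)
step 2: append 21 -> window=[7, 21] (not full yet)
step 3: append 24 -> window=[7, 21, 24] -> max=24
step 4: append 5 -> window=[21, 24, 5] -> max=24
step 5: append 12 -> window=[24, 5, 12] -> max=24
Window #3 max = 24

Answer: 24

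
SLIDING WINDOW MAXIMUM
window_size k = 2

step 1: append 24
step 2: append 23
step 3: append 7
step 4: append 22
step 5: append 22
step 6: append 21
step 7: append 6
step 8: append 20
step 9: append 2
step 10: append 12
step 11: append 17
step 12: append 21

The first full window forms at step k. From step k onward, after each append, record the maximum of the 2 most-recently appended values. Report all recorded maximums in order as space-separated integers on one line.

Answer: 24 23 22 22 22 21 20 20 12 17 21

Derivation:
step 1: append 24 -> window=[24] (not full yet)
step 2: append 23 -> window=[24, 23] -> max=24
step 3: append 7 -> window=[23, 7] -> max=23
step 4: append 22 -> window=[7, 22] -> max=22
step 5: append 22 -> window=[22, 22] -> max=22
step 6: append 21 -> window=[22, 21] -> max=22
step 7: append 6 -> window=[21, 6] -> max=21
step 8: append 20 -> window=[6, 20] -> max=20
step 9: append 2 -> window=[20, 2] -> max=20
step 10: append 12 -> window=[2, 12] -> max=12
step 11: append 17 -> window=[12, 17] -> max=17
step 12: append 21 -> window=[17, 21] -> max=21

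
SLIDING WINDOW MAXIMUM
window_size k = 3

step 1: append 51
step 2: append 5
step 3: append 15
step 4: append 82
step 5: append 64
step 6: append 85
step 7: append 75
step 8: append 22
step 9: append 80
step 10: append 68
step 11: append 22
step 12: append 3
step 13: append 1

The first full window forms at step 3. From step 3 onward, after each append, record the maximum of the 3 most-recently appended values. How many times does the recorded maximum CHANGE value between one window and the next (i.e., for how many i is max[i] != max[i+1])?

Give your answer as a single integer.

Answer: 5

Derivation:
step 1: append 51 -> window=[51] (not full yet)
step 2: append 5 -> window=[51, 5] (not full yet)
step 3: append 15 -> window=[51, 5, 15] -> max=51
step 4: append 82 -> window=[5, 15, 82] -> max=82
step 5: append 64 -> window=[15, 82, 64] -> max=82
step 6: append 85 -> window=[82, 64, 85] -> max=85
step 7: append 75 -> window=[64, 85, 75] -> max=85
step 8: append 22 -> window=[85, 75, 22] -> max=85
step 9: append 80 -> window=[75, 22, 80] -> max=80
step 10: append 68 -> window=[22, 80, 68] -> max=80
step 11: append 22 -> window=[80, 68, 22] -> max=80
step 12: append 3 -> window=[68, 22, 3] -> max=68
step 13: append 1 -> window=[22, 3, 1] -> max=22
Recorded maximums: 51 82 82 85 85 85 80 80 80 68 22
Changes between consecutive maximums: 5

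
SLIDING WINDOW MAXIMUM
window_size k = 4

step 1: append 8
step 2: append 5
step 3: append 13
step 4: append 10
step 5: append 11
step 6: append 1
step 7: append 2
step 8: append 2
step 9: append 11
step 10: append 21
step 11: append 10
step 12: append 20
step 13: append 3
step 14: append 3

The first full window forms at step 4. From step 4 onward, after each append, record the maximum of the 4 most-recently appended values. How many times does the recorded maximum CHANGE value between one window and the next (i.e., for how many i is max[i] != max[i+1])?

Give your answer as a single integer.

step 1: append 8 -> window=[8] (not full yet)
step 2: append 5 -> window=[8, 5] (not full yet)
step 3: append 13 -> window=[8, 5, 13] (not full yet)
step 4: append 10 -> window=[8, 5, 13, 10] -> max=13
step 5: append 11 -> window=[5, 13, 10, 11] -> max=13
step 6: append 1 -> window=[13, 10, 11, 1] -> max=13
step 7: append 2 -> window=[10, 11, 1, 2] -> max=11
step 8: append 2 -> window=[11, 1, 2, 2] -> max=11
step 9: append 11 -> window=[1, 2, 2, 11] -> max=11
step 10: append 21 -> window=[2, 2, 11, 21] -> max=21
step 11: append 10 -> window=[2, 11, 21, 10] -> max=21
step 12: append 20 -> window=[11, 21, 10, 20] -> max=21
step 13: append 3 -> window=[21, 10, 20, 3] -> max=21
step 14: append 3 -> window=[10, 20, 3, 3] -> max=20
Recorded maximums: 13 13 13 11 11 11 21 21 21 21 20
Changes between consecutive maximums: 3

Answer: 3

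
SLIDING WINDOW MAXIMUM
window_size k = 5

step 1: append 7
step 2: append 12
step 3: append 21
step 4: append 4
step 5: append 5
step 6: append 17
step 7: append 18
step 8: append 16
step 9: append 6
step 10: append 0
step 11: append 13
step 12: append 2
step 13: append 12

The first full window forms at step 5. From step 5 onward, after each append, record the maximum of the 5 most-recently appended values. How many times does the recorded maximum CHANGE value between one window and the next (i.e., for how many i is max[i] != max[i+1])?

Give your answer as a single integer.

Answer: 3

Derivation:
step 1: append 7 -> window=[7] (not full yet)
step 2: append 12 -> window=[7, 12] (not full yet)
step 3: append 21 -> window=[7, 12, 21] (not full yet)
step 4: append 4 -> window=[7, 12, 21, 4] (not full yet)
step 5: append 5 -> window=[7, 12, 21, 4, 5] -> max=21
step 6: append 17 -> window=[12, 21, 4, 5, 17] -> max=21
step 7: append 18 -> window=[21, 4, 5, 17, 18] -> max=21
step 8: append 16 -> window=[4, 5, 17, 18, 16] -> max=18
step 9: append 6 -> window=[5, 17, 18, 16, 6] -> max=18
step 10: append 0 -> window=[17, 18, 16, 6, 0] -> max=18
step 11: append 13 -> window=[18, 16, 6, 0, 13] -> max=18
step 12: append 2 -> window=[16, 6, 0, 13, 2] -> max=16
step 13: append 12 -> window=[6, 0, 13, 2, 12] -> max=13
Recorded maximums: 21 21 21 18 18 18 18 16 13
Changes between consecutive maximums: 3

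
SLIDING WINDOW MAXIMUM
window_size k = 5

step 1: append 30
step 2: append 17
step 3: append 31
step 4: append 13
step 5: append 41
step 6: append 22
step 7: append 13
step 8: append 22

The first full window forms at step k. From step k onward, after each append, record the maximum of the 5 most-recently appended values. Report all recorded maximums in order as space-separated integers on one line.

Answer: 41 41 41 41

Derivation:
step 1: append 30 -> window=[30] (not full yet)
step 2: append 17 -> window=[30, 17] (not full yet)
step 3: append 31 -> window=[30, 17, 31] (not full yet)
step 4: append 13 -> window=[30, 17, 31, 13] (not full yet)
step 5: append 41 -> window=[30, 17, 31, 13, 41] -> max=41
step 6: append 22 -> window=[17, 31, 13, 41, 22] -> max=41
step 7: append 13 -> window=[31, 13, 41, 22, 13] -> max=41
step 8: append 22 -> window=[13, 41, 22, 13, 22] -> max=41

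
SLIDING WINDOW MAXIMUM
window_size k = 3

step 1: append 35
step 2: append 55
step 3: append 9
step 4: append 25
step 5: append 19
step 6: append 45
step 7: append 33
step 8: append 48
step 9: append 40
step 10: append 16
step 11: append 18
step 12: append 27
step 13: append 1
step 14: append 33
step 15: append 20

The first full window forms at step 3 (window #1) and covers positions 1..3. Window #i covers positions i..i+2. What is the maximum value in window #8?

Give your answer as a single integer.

step 1: append 35 -> window=[35] (not full yet)
step 2: append 55 -> window=[35, 55] (not full yet)
step 3: append 9 -> window=[35, 55, 9] -> max=55
step 4: append 25 -> window=[55, 9, 25] -> max=55
step 5: append 19 -> window=[9, 25, 19] -> max=25
step 6: append 45 -> window=[25, 19, 45] -> max=45
step 7: append 33 -> window=[19, 45, 33] -> max=45
step 8: append 48 -> window=[45, 33, 48] -> max=48
step 9: append 40 -> window=[33, 48, 40] -> max=48
step 10: append 16 -> window=[48, 40, 16] -> max=48
Window #8 max = 48

Answer: 48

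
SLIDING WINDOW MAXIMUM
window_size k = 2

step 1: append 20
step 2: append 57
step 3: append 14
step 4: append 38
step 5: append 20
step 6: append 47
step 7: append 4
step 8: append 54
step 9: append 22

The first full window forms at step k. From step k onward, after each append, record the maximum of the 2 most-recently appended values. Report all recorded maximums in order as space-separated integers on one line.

step 1: append 20 -> window=[20] (not full yet)
step 2: append 57 -> window=[20, 57] -> max=57
step 3: append 14 -> window=[57, 14] -> max=57
step 4: append 38 -> window=[14, 38] -> max=38
step 5: append 20 -> window=[38, 20] -> max=38
step 6: append 47 -> window=[20, 47] -> max=47
step 7: append 4 -> window=[47, 4] -> max=47
step 8: append 54 -> window=[4, 54] -> max=54
step 9: append 22 -> window=[54, 22] -> max=54

Answer: 57 57 38 38 47 47 54 54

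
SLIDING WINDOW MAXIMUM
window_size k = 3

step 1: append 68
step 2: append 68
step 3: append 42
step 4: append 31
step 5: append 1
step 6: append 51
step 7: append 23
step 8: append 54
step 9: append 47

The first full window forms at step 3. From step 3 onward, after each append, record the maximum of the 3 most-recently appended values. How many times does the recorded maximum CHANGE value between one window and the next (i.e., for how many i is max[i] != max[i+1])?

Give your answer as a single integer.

step 1: append 68 -> window=[68] (not full yet)
step 2: append 68 -> window=[68, 68] (not full yet)
step 3: append 42 -> window=[68, 68, 42] -> max=68
step 4: append 31 -> window=[68, 42, 31] -> max=68
step 5: append 1 -> window=[42, 31, 1] -> max=42
step 6: append 51 -> window=[31, 1, 51] -> max=51
step 7: append 23 -> window=[1, 51, 23] -> max=51
step 8: append 54 -> window=[51, 23, 54] -> max=54
step 9: append 47 -> window=[23, 54, 47] -> max=54
Recorded maximums: 68 68 42 51 51 54 54
Changes between consecutive maximums: 3

Answer: 3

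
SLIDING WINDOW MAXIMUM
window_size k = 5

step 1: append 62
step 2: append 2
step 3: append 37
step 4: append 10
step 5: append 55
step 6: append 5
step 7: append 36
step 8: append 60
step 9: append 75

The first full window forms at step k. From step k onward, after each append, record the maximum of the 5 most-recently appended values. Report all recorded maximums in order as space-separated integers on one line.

Answer: 62 55 55 60 75

Derivation:
step 1: append 62 -> window=[62] (not full yet)
step 2: append 2 -> window=[62, 2] (not full yet)
step 3: append 37 -> window=[62, 2, 37] (not full yet)
step 4: append 10 -> window=[62, 2, 37, 10] (not full yet)
step 5: append 55 -> window=[62, 2, 37, 10, 55] -> max=62
step 6: append 5 -> window=[2, 37, 10, 55, 5] -> max=55
step 7: append 36 -> window=[37, 10, 55, 5, 36] -> max=55
step 8: append 60 -> window=[10, 55, 5, 36, 60] -> max=60
step 9: append 75 -> window=[55, 5, 36, 60, 75] -> max=75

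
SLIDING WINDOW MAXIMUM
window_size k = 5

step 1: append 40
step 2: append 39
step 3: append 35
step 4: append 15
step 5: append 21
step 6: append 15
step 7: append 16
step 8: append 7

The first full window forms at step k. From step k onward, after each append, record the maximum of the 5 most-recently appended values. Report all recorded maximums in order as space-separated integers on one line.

step 1: append 40 -> window=[40] (not full yet)
step 2: append 39 -> window=[40, 39] (not full yet)
step 3: append 35 -> window=[40, 39, 35] (not full yet)
step 4: append 15 -> window=[40, 39, 35, 15] (not full yet)
step 5: append 21 -> window=[40, 39, 35, 15, 21] -> max=40
step 6: append 15 -> window=[39, 35, 15, 21, 15] -> max=39
step 7: append 16 -> window=[35, 15, 21, 15, 16] -> max=35
step 8: append 7 -> window=[15, 21, 15, 16, 7] -> max=21

Answer: 40 39 35 21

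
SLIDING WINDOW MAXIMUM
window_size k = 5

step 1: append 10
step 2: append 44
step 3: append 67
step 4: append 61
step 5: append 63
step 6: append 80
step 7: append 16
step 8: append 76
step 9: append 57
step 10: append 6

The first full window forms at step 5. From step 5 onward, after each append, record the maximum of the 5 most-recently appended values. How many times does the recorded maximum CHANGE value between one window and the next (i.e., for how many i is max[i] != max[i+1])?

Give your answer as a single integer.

step 1: append 10 -> window=[10] (not full yet)
step 2: append 44 -> window=[10, 44] (not full yet)
step 3: append 67 -> window=[10, 44, 67] (not full yet)
step 4: append 61 -> window=[10, 44, 67, 61] (not full yet)
step 5: append 63 -> window=[10, 44, 67, 61, 63] -> max=67
step 6: append 80 -> window=[44, 67, 61, 63, 80] -> max=80
step 7: append 16 -> window=[67, 61, 63, 80, 16] -> max=80
step 8: append 76 -> window=[61, 63, 80, 16, 76] -> max=80
step 9: append 57 -> window=[63, 80, 16, 76, 57] -> max=80
step 10: append 6 -> window=[80, 16, 76, 57, 6] -> max=80
Recorded maximums: 67 80 80 80 80 80
Changes between consecutive maximums: 1

Answer: 1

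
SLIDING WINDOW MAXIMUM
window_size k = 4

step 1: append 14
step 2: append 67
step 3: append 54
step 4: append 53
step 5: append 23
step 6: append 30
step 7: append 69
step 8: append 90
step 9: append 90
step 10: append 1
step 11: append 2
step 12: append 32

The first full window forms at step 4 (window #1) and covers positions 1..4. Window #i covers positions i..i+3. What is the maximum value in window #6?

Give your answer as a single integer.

Answer: 90

Derivation:
step 1: append 14 -> window=[14] (not full yet)
step 2: append 67 -> window=[14, 67] (not full yet)
step 3: append 54 -> window=[14, 67, 54] (not full yet)
step 4: append 53 -> window=[14, 67, 54, 53] -> max=67
step 5: append 23 -> window=[67, 54, 53, 23] -> max=67
step 6: append 30 -> window=[54, 53, 23, 30] -> max=54
step 7: append 69 -> window=[53, 23, 30, 69] -> max=69
step 8: append 90 -> window=[23, 30, 69, 90] -> max=90
step 9: append 90 -> window=[30, 69, 90, 90] -> max=90
Window #6 max = 90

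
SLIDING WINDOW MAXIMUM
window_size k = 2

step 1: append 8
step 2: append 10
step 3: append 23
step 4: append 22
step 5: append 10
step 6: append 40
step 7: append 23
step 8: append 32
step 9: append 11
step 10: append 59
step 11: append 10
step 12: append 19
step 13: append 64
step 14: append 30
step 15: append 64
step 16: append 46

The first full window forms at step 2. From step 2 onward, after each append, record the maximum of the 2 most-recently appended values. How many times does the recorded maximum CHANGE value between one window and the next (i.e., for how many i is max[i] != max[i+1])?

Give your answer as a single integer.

step 1: append 8 -> window=[8] (not full yet)
step 2: append 10 -> window=[8, 10] -> max=10
step 3: append 23 -> window=[10, 23] -> max=23
step 4: append 22 -> window=[23, 22] -> max=23
step 5: append 10 -> window=[22, 10] -> max=22
step 6: append 40 -> window=[10, 40] -> max=40
step 7: append 23 -> window=[40, 23] -> max=40
step 8: append 32 -> window=[23, 32] -> max=32
step 9: append 11 -> window=[32, 11] -> max=32
step 10: append 59 -> window=[11, 59] -> max=59
step 11: append 10 -> window=[59, 10] -> max=59
step 12: append 19 -> window=[10, 19] -> max=19
step 13: append 64 -> window=[19, 64] -> max=64
step 14: append 30 -> window=[64, 30] -> max=64
step 15: append 64 -> window=[30, 64] -> max=64
step 16: append 46 -> window=[64, 46] -> max=64
Recorded maximums: 10 23 23 22 40 40 32 32 59 59 19 64 64 64 64
Changes between consecutive maximums: 7

Answer: 7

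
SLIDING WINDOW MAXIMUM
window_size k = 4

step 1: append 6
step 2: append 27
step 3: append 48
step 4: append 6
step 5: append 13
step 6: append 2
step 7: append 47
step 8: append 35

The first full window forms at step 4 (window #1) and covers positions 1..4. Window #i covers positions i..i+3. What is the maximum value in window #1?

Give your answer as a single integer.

step 1: append 6 -> window=[6] (not full yet)
step 2: append 27 -> window=[6, 27] (not full yet)
step 3: append 48 -> window=[6, 27, 48] (not full yet)
step 4: append 6 -> window=[6, 27, 48, 6] -> max=48
Window #1 max = 48

Answer: 48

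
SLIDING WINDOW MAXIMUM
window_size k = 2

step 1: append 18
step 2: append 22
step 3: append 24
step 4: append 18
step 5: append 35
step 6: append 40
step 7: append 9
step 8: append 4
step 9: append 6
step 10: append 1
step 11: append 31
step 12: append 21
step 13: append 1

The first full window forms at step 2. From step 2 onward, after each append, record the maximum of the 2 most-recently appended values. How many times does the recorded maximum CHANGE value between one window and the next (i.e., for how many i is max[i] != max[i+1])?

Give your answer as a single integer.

step 1: append 18 -> window=[18] (not full yet)
step 2: append 22 -> window=[18, 22] -> max=22
step 3: append 24 -> window=[22, 24] -> max=24
step 4: append 18 -> window=[24, 18] -> max=24
step 5: append 35 -> window=[18, 35] -> max=35
step 6: append 40 -> window=[35, 40] -> max=40
step 7: append 9 -> window=[40, 9] -> max=40
step 8: append 4 -> window=[9, 4] -> max=9
step 9: append 6 -> window=[4, 6] -> max=6
step 10: append 1 -> window=[6, 1] -> max=6
step 11: append 31 -> window=[1, 31] -> max=31
step 12: append 21 -> window=[31, 21] -> max=31
step 13: append 1 -> window=[21, 1] -> max=21
Recorded maximums: 22 24 24 35 40 40 9 6 6 31 31 21
Changes between consecutive maximums: 7

Answer: 7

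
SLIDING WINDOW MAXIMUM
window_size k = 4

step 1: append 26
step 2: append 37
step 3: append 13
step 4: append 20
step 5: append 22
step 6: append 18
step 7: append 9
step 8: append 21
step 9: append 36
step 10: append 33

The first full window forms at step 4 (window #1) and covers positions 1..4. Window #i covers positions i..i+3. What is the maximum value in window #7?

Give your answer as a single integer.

step 1: append 26 -> window=[26] (not full yet)
step 2: append 37 -> window=[26, 37] (not full yet)
step 3: append 13 -> window=[26, 37, 13] (not full yet)
step 4: append 20 -> window=[26, 37, 13, 20] -> max=37
step 5: append 22 -> window=[37, 13, 20, 22] -> max=37
step 6: append 18 -> window=[13, 20, 22, 18] -> max=22
step 7: append 9 -> window=[20, 22, 18, 9] -> max=22
step 8: append 21 -> window=[22, 18, 9, 21] -> max=22
step 9: append 36 -> window=[18, 9, 21, 36] -> max=36
step 10: append 33 -> window=[9, 21, 36, 33] -> max=36
Window #7 max = 36

Answer: 36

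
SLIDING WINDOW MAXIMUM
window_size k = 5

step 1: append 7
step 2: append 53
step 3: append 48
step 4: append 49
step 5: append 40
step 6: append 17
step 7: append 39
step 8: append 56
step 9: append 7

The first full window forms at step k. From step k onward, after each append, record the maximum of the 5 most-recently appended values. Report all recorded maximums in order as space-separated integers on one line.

step 1: append 7 -> window=[7] (not full yet)
step 2: append 53 -> window=[7, 53] (not full yet)
step 3: append 48 -> window=[7, 53, 48] (not full yet)
step 4: append 49 -> window=[7, 53, 48, 49] (not full yet)
step 5: append 40 -> window=[7, 53, 48, 49, 40] -> max=53
step 6: append 17 -> window=[53, 48, 49, 40, 17] -> max=53
step 7: append 39 -> window=[48, 49, 40, 17, 39] -> max=49
step 8: append 56 -> window=[49, 40, 17, 39, 56] -> max=56
step 9: append 7 -> window=[40, 17, 39, 56, 7] -> max=56

Answer: 53 53 49 56 56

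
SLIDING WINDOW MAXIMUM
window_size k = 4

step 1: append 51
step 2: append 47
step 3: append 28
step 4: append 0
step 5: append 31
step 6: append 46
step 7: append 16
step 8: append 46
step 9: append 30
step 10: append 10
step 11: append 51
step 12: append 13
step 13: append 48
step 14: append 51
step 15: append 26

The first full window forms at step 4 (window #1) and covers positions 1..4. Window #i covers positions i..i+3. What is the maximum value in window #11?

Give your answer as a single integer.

Answer: 51

Derivation:
step 1: append 51 -> window=[51] (not full yet)
step 2: append 47 -> window=[51, 47] (not full yet)
step 3: append 28 -> window=[51, 47, 28] (not full yet)
step 4: append 0 -> window=[51, 47, 28, 0] -> max=51
step 5: append 31 -> window=[47, 28, 0, 31] -> max=47
step 6: append 46 -> window=[28, 0, 31, 46] -> max=46
step 7: append 16 -> window=[0, 31, 46, 16] -> max=46
step 8: append 46 -> window=[31, 46, 16, 46] -> max=46
step 9: append 30 -> window=[46, 16, 46, 30] -> max=46
step 10: append 10 -> window=[16, 46, 30, 10] -> max=46
step 11: append 51 -> window=[46, 30, 10, 51] -> max=51
step 12: append 13 -> window=[30, 10, 51, 13] -> max=51
step 13: append 48 -> window=[10, 51, 13, 48] -> max=51
step 14: append 51 -> window=[51, 13, 48, 51] -> max=51
Window #11 max = 51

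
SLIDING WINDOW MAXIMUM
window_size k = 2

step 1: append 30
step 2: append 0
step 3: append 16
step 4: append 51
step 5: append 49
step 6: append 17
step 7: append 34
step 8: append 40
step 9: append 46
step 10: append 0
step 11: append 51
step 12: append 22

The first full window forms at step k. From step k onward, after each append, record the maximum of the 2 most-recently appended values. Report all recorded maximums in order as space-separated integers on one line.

Answer: 30 16 51 51 49 34 40 46 46 51 51

Derivation:
step 1: append 30 -> window=[30] (not full yet)
step 2: append 0 -> window=[30, 0] -> max=30
step 3: append 16 -> window=[0, 16] -> max=16
step 4: append 51 -> window=[16, 51] -> max=51
step 5: append 49 -> window=[51, 49] -> max=51
step 6: append 17 -> window=[49, 17] -> max=49
step 7: append 34 -> window=[17, 34] -> max=34
step 8: append 40 -> window=[34, 40] -> max=40
step 9: append 46 -> window=[40, 46] -> max=46
step 10: append 0 -> window=[46, 0] -> max=46
step 11: append 51 -> window=[0, 51] -> max=51
step 12: append 22 -> window=[51, 22] -> max=51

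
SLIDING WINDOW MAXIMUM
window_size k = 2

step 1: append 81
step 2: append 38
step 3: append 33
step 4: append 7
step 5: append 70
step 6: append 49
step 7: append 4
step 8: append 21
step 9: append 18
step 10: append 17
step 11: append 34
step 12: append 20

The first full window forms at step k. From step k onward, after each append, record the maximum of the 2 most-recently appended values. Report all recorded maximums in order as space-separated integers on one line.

step 1: append 81 -> window=[81] (not full yet)
step 2: append 38 -> window=[81, 38] -> max=81
step 3: append 33 -> window=[38, 33] -> max=38
step 4: append 7 -> window=[33, 7] -> max=33
step 5: append 70 -> window=[7, 70] -> max=70
step 6: append 49 -> window=[70, 49] -> max=70
step 7: append 4 -> window=[49, 4] -> max=49
step 8: append 21 -> window=[4, 21] -> max=21
step 9: append 18 -> window=[21, 18] -> max=21
step 10: append 17 -> window=[18, 17] -> max=18
step 11: append 34 -> window=[17, 34] -> max=34
step 12: append 20 -> window=[34, 20] -> max=34

Answer: 81 38 33 70 70 49 21 21 18 34 34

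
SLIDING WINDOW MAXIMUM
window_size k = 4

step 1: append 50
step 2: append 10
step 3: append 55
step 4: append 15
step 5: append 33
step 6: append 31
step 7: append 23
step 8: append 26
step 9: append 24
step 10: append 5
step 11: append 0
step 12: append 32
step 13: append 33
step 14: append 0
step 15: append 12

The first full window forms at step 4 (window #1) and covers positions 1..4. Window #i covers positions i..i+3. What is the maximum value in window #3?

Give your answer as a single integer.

step 1: append 50 -> window=[50] (not full yet)
step 2: append 10 -> window=[50, 10] (not full yet)
step 3: append 55 -> window=[50, 10, 55] (not full yet)
step 4: append 15 -> window=[50, 10, 55, 15] -> max=55
step 5: append 33 -> window=[10, 55, 15, 33] -> max=55
step 6: append 31 -> window=[55, 15, 33, 31] -> max=55
Window #3 max = 55

Answer: 55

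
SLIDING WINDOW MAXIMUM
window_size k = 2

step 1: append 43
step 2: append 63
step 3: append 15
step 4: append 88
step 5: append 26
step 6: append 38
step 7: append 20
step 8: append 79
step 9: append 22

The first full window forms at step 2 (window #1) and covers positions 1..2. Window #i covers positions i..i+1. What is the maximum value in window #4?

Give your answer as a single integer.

Answer: 88

Derivation:
step 1: append 43 -> window=[43] (not full yet)
step 2: append 63 -> window=[43, 63] -> max=63
step 3: append 15 -> window=[63, 15] -> max=63
step 4: append 88 -> window=[15, 88] -> max=88
step 5: append 26 -> window=[88, 26] -> max=88
Window #4 max = 88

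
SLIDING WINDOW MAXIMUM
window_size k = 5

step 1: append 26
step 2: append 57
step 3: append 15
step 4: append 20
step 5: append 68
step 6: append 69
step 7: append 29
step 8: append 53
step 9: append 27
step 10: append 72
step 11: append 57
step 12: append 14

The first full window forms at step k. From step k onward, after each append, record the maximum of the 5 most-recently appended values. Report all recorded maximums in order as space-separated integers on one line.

step 1: append 26 -> window=[26] (not full yet)
step 2: append 57 -> window=[26, 57] (not full yet)
step 3: append 15 -> window=[26, 57, 15] (not full yet)
step 4: append 20 -> window=[26, 57, 15, 20] (not full yet)
step 5: append 68 -> window=[26, 57, 15, 20, 68] -> max=68
step 6: append 69 -> window=[57, 15, 20, 68, 69] -> max=69
step 7: append 29 -> window=[15, 20, 68, 69, 29] -> max=69
step 8: append 53 -> window=[20, 68, 69, 29, 53] -> max=69
step 9: append 27 -> window=[68, 69, 29, 53, 27] -> max=69
step 10: append 72 -> window=[69, 29, 53, 27, 72] -> max=72
step 11: append 57 -> window=[29, 53, 27, 72, 57] -> max=72
step 12: append 14 -> window=[53, 27, 72, 57, 14] -> max=72

Answer: 68 69 69 69 69 72 72 72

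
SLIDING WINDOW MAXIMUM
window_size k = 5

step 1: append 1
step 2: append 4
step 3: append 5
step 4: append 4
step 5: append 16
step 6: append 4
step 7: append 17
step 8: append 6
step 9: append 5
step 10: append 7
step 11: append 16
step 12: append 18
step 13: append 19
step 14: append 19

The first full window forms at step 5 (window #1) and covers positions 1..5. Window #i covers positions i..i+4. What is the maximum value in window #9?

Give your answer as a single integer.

Answer: 19

Derivation:
step 1: append 1 -> window=[1] (not full yet)
step 2: append 4 -> window=[1, 4] (not full yet)
step 3: append 5 -> window=[1, 4, 5] (not full yet)
step 4: append 4 -> window=[1, 4, 5, 4] (not full yet)
step 5: append 16 -> window=[1, 4, 5, 4, 16] -> max=16
step 6: append 4 -> window=[4, 5, 4, 16, 4] -> max=16
step 7: append 17 -> window=[5, 4, 16, 4, 17] -> max=17
step 8: append 6 -> window=[4, 16, 4, 17, 6] -> max=17
step 9: append 5 -> window=[16, 4, 17, 6, 5] -> max=17
step 10: append 7 -> window=[4, 17, 6, 5, 7] -> max=17
step 11: append 16 -> window=[17, 6, 5, 7, 16] -> max=17
step 12: append 18 -> window=[6, 5, 7, 16, 18] -> max=18
step 13: append 19 -> window=[5, 7, 16, 18, 19] -> max=19
Window #9 max = 19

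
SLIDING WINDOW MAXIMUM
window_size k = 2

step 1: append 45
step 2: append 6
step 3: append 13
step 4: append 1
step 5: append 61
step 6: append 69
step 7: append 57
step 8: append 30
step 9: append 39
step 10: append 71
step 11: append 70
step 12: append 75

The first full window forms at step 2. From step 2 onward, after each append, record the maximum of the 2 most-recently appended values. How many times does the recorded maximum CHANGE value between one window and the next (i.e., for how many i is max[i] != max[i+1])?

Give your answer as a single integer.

Answer: 7

Derivation:
step 1: append 45 -> window=[45] (not full yet)
step 2: append 6 -> window=[45, 6] -> max=45
step 3: append 13 -> window=[6, 13] -> max=13
step 4: append 1 -> window=[13, 1] -> max=13
step 5: append 61 -> window=[1, 61] -> max=61
step 6: append 69 -> window=[61, 69] -> max=69
step 7: append 57 -> window=[69, 57] -> max=69
step 8: append 30 -> window=[57, 30] -> max=57
step 9: append 39 -> window=[30, 39] -> max=39
step 10: append 71 -> window=[39, 71] -> max=71
step 11: append 70 -> window=[71, 70] -> max=71
step 12: append 75 -> window=[70, 75] -> max=75
Recorded maximums: 45 13 13 61 69 69 57 39 71 71 75
Changes between consecutive maximums: 7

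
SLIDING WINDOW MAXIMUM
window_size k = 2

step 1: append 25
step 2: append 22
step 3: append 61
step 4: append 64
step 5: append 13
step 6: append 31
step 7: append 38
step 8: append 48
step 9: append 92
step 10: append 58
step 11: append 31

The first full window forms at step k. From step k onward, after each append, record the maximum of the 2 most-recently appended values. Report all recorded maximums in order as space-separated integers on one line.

step 1: append 25 -> window=[25] (not full yet)
step 2: append 22 -> window=[25, 22] -> max=25
step 3: append 61 -> window=[22, 61] -> max=61
step 4: append 64 -> window=[61, 64] -> max=64
step 5: append 13 -> window=[64, 13] -> max=64
step 6: append 31 -> window=[13, 31] -> max=31
step 7: append 38 -> window=[31, 38] -> max=38
step 8: append 48 -> window=[38, 48] -> max=48
step 9: append 92 -> window=[48, 92] -> max=92
step 10: append 58 -> window=[92, 58] -> max=92
step 11: append 31 -> window=[58, 31] -> max=58

Answer: 25 61 64 64 31 38 48 92 92 58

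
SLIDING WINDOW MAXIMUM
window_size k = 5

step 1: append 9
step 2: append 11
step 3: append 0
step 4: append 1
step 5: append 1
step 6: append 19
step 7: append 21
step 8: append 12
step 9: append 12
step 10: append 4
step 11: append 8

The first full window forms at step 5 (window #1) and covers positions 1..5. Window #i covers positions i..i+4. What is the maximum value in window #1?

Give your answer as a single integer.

step 1: append 9 -> window=[9] (not full yet)
step 2: append 11 -> window=[9, 11] (not full yet)
step 3: append 0 -> window=[9, 11, 0] (not full yet)
step 4: append 1 -> window=[9, 11, 0, 1] (not full yet)
step 5: append 1 -> window=[9, 11, 0, 1, 1] -> max=11
Window #1 max = 11

Answer: 11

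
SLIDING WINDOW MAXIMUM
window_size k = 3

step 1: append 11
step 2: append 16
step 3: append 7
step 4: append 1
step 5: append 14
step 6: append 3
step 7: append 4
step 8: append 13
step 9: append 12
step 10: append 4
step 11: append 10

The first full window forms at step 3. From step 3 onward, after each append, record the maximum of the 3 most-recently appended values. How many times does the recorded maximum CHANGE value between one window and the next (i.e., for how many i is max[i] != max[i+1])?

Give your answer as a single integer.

step 1: append 11 -> window=[11] (not full yet)
step 2: append 16 -> window=[11, 16] (not full yet)
step 3: append 7 -> window=[11, 16, 7] -> max=16
step 4: append 1 -> window=[16, 7, 1] -> max=16
step 5: append 14 -> window=[7, 1, 14] -> max=14
step 6: append 3 -> window=[1, 14, 3] -> max=14
step 7: append 4 -> window=[14, 3, 4] -> max=14
step 8: append 13 -> window=[3, 4, 13] -> max=13
step 9: append 12 -> window=[4, 13, 12] -> max=13
step 10: append 4 -> window=[13, 12, 4] -> max=13
step 11: append 10 -> window=[12, 4, 10] -> max=12
Recorded maximums: 16 16 14 14 14 13 13 13 12
Changes between consecutive maximums: 3

Answer: 3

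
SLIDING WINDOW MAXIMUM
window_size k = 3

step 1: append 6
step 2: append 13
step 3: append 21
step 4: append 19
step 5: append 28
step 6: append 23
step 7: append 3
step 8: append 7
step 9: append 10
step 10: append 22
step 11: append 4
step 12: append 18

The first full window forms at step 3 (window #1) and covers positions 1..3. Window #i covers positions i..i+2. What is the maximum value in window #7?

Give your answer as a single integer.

step 1: append 6 -> window=[6] (not full yet)
step 2: append 13 -> window=[6, 13] (not full yet)
step 3: append 21 -> window=[6, 13, 21] -> max=21
step 4: append 19 -> window=[13, 21, 19] -> max=21
step 5: append 28 -> window=[21, 19, 28] -> max=28
step 6: append 23 -> window=[19, 28, 23] -> max=28
step 7: append 3 -> window=[28, 23, 3] -> max=28
step 8: append 7 -> window=[23, 3, 7] -> max=23
step 9: append 10 -> window=[3, 7, 10] -> max=10
Window #7 max = 10

Answer: 10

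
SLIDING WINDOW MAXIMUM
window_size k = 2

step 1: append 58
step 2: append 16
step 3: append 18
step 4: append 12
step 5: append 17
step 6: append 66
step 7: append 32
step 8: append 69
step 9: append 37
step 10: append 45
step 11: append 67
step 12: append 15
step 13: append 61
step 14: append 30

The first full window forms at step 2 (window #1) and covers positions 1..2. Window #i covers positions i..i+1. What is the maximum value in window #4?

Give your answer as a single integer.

step 1: append 58 -> window=[58] (not full yet)
step 2: append 16 -> window=[58, 16] -> max=58
step 3: append 18 -> window=[16, 18] -> max=18
step 4: append 12 -> window=[18, 12] -> max=18
step 5: append 17 -> window=[12, 17] -> max=17
Window #4 max = 17

Answer: 17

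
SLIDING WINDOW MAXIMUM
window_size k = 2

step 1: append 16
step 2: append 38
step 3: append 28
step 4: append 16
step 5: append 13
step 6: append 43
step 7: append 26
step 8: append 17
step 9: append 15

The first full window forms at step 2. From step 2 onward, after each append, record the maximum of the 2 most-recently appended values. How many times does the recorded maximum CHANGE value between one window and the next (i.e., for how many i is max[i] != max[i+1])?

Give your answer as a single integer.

step 1: append 16 -> window=[16] (not full yet)
step 2: append 38 -> window=[16, 38] -> max=38
step 3: append 28 -> window=[38, 28] -> max=38
step 4: append 16 -> window=[28, 16] -> max=28
step 5: append 13 -> window=[16, 13] -> max=16
step 6: append 43 -> window=[13, 43] -> max=43
step 7: append 26 -> window=[43, 26] -> max=43
step 8: append 17 -> window=[26, 17] -> max=26
step 9: append 15 -> window=[17, 15] -> max=17
Recorded maximums: 38 38 28 16 43 43 26 17
Changes between consecutive maximums: 5

Answer: 5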